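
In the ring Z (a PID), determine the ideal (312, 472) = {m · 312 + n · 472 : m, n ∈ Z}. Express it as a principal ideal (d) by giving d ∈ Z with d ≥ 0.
(312, 472) = (8); d = 8

In the PID Z, (a, b) is generated by gcd(a, b). Compute gcd(472, 312) with the extended Euclidean algorithm, tracking rows (r, s, t) with s·472 + t·312 = r:
  row A: (472, 1, 0)   [1·472 + 0·312 = 472]
  row B: (312, 0, 1)   [0·472 + 1·312 = 312]
  472 = 1·312 + 160   → row C = row A − 1·row B = (160, 1, −1)   [check: 1·472 − 1·312 = 160]
  312 = 1·160 + 152   → row D = row B − 1·row C = (152, −1, 2)   [check: −1·472 + 2·312 = 152]
  160 = 1·152 + 8   → row E = row C − 1·row D = (8, 2, −3)   [check: 2·472 − 3·312 = 8]
  152 = 19·8 + 0   → remainder 0, stop. gcd = 8 (last nonzero row E).
So gcd(312, 472) = 8, with Bézout identity 2·472 − 3·312 = 8. Containment (⊇): the Bézout identity exhibits 8 as an element of (312, 472), giving (8) ⊆ (312, 472). Containment (⊆): since 8 | 312 and 8 | 472 (312 = 8·39, 472 = 8·59), every Z-linear combination of 312 and 472 is divisible by 8, so (312, 472) ⊆ (8). Therefore (312, 472) = (8), d = 8.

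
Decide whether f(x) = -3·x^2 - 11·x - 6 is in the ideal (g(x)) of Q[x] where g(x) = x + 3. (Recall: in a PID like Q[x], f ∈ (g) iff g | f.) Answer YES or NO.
In Q[x] the ideal (g) consists of all multiples of g, so f ∈ (g) iff g | f, i.e. iff the remainder of f on division by g is 0. Divide f by g (g is monic, so eliminate the leading term of the running remainder at each step):
  leading term -3·x^2: subtract (-3·x)·g(x) = -3·x^2 - 9·x, leaving -2·x - 6
  leading term -2·x: subtract (-2)·g(x) = -2·x - 6, leaving 0
The remainder is 0, so f(x) = g(x) · h(x) with h(x) = -3·x - 2. Hence g | f, i.e. f ∈ (g).

Final answer: YES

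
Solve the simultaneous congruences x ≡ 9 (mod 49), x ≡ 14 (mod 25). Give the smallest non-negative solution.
The moduli 49, 25 are pairwise coprime, so by the CRT there is a unique solution mod 49·25 = 1225.
Solve by successive substitution. Start with x ≡ 9 (mod 49).
  Combine with x ≡ 14 (mod 25): write x = 9 + 49·t and require 9 + 49·t ≡ 14 (mod 25), i.e. 49·t ≡ 14 − 9 ≡ 5 (mod 25). Since 49^(−1) ≡ 24 (mod 25) (49 ≡ 24 (mod 25)), t ≡ 24·5 ≡ 20 (mod 25). So x ≡ 9 + 49·20 = 989 (mod 1225).
Unique solution in [0, 1225): x = 989.

Final answer: x ≡ 989 (mod 1225); the representative in [0, 1225) is 989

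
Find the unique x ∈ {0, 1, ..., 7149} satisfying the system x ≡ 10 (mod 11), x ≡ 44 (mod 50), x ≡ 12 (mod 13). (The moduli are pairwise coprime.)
x ≡ 2144 (mod 7150); the representative in [0, 7150) is 2144

The moduli 11, 50, 13 are pairwise coprime, so by the CRT there is a unique solution mod 11·50·13 = 7150.
Solve by successive substitution. Start with x ≡ 10 (mod 11).
  Combine with x ≡ 44 (mod 50): write x = 10 + 11·t and require 10 + 11·t ≡ 44 (mod 50), i.e. 11·t ≡ 44 − 10 ≡ 34 (mod 50). Since 11^(−1) ≡ 41 (mod 50), t ≡ 41·34 ≡ 44 (mod 50). So x ≡ 10 + 11·44 = 494 (mod 550).
  Combine with x ≡ 12 (mod 13): write x = 494 + 550·t and require 494 + 550·t ≡ 12 (mod 13), i.e. 550·t ≡ 12 − 494 ≡ 12 (mod 13). Since 550^(−1) ≡ 10 (mod 13) (550 ≡ 4 (mod 13)), t ≡ 10·12 ≡ 3 (mod 13). So x ≡ 494 + 550·3 = 2144 (mod 7150).
Unique solution in [0, 7150): x = 2144.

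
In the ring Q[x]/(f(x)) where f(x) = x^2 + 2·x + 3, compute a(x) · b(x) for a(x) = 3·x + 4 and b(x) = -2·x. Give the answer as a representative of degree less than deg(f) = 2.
a · b ≡ 4·x + 18 (mod f(x))

First multiply in Q[x] without reducing: a · b = -6·x^2 - 8·x. Now divide by f(x) = x^2 + 2·x + 3, eliminating the leading term at each step:
  leading term -6·x^2: subtract (-6)·f(x) = -6·x^2 - 12·x - 18, leaving 4·x + 18
The degree is now < 2, so this is the remainder. Hence a · b ≡ 4·x + 18 in Q[x]/(f).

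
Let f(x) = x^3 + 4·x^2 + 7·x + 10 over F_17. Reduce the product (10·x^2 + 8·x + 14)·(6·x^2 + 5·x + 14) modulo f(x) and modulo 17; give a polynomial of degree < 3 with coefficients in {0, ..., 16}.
Multiply as integer polynomials: a · b = 60·x^4 + 98·x^3 + 264·x^2 + 182·x + 196. Reducing coefficients mod 17: a · b ≡ 9·x^4 + 13·x^3 + 9·x^2 + 12·x + 9. Now divide by f(x) = x^3 + 4·x^2 + 7·x + 10 in F_17[x], eliminating the leading term at each step:
  leading term 9·x^4: subtract (9·x)·f(x) = 9·x^4 + 2·x^3 + 12·x^2 + 5·x, leaving 11·x^3 + 14·x^2 + 7·x + 9 (coefficients mod 17)
  leading term 11·x^3: subtract (11)·f(x) = 11·x^3 + 10·x^2 + 9·x + 8, leaving 4·x^2 + 15·x + 1 (coefficients mod 17)
The degree is now < 3, so this is the remainder. Hence a · b ≡ 4·x^2 + 15·x + 1 in F_17[x]/(f).

Final answer: a · b ≡ 4·x^2 + 15·x + 1 (mod f(x))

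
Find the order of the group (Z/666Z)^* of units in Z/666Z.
|(Z/666Z)^*| = 216

(Z/666Z)^* consists of the classes a with gcd(a, 666) = 1, so its order is φ(666). φ is multiplicative, with φ(p^e) = p^e − p^(e−1). Factorise 666 = 2 · 3^2 · 37. Then
  φ(666) = (2 − 1) · (3^2 − 3^1) · (37 − 1) = 1 · 6 · 36 = 216.
Thus |(Z/666Z)^*| = 216.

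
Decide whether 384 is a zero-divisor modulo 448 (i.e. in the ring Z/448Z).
YES

gcd(384, 448) = 64 > 1, so 384 is not a unit in Z/448Z. In Z/nZ every nonzero non-unit is a zero-divisor: explicitly, take b = 448/gcd = 7 ≠ 0 (mod 448); then 384·7 = 2688 = 6·448, i.e. 384·7 ≡ 0 (mod 448). So 384 is a zero-divisor.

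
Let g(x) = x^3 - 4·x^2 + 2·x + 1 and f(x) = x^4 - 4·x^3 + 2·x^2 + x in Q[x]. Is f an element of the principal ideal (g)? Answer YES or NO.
YES

In Q[x] the ideal (g) consists of all multiples of g, so f ∈ (g) iff g | f, i.e. iff the remainder of f on division by g is 0. Divide f by g (g is monic, so eliminate the leading term of the running remainder at each step):
  leading term x^4: subtract (x)·g(x) = x^4 - 4·x^3 + 2·x^2 + x, leaving 0
The remainder is 0, so f(x) = g(x) · h(x) with h(x) = x. Hence g | f, i.e. f ∈ (g).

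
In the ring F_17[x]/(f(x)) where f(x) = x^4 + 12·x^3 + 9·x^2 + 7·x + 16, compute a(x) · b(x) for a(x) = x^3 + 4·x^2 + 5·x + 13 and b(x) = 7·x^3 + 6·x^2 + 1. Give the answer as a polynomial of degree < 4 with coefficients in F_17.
a · b ≡ x^3 + 5·x^2 + 16·x + 14 (mod f(x))

Multiply as integer polynomials: a · b = 7·x^6 + 34·x^5 + 59·x^4 + 122·x^3 + 82·x^2 + 5·x + 13. Reducing coefficients mod 17: a · b ≡ 7·x^6 + 8·x^4 + 3·x^3 + 14·x^2 + 5·x + 13. Now divide by f(x) = x^4 + 12·x^3 + 9·x^2 + 7·x + 16 in F_17[x], eliminating the leading term at each step:
  leading term 7·x^6: subtract (7·x^2)·f(x) = 7·x^6 + 16·x^5 + 12·x^4 + 15·x^3 + 10·x^2, leaving x^5 + 13·x^4 + 5·x^3 + 4·x^2 + 5·x + 13 (coefficients mod 17)
  leading term x^5: subtract (x)·f(x) = x^5 + 12·x^4 + 9·x^3 + 7·x^2 + 16·x, leaving x^4 + 13·x^3 + 14·x^2 + 6·x + 13 (coefficients mod 17)
  leading term x^4: subtract (1)·f(x) = x^4 + 12·x^3 + 9·x^2 + 7·x + 16, leaving x^3 + 5·x^2 + 16·x + 14 (coefficients mod 17)
The degree is now < 4, so this is the remainder. Hence a · b ≡ x^3 + 5·x^2 + 16·x + 14 in F_17[x]/(f).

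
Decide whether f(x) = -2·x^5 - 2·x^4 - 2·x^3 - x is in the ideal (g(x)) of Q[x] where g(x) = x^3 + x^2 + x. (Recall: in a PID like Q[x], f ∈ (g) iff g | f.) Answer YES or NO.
NO

In Q[x] the ideal (g) consists of all multiples of g, so f ∈ (g) iff g | f, i.e. iff the remainder of f on division by g is 0. Divide f by g (g is monic, so eliminate the leading term of the running remainder at each step):
  leading term -2·x^5: subtract (-2·x^2)·g(x) = -2·x^5 - 2·x^4 - 2·x^3, leaving -x
The remainder r(x) = -x ≠ 0 (and deg r < deg g), so g ∤ f, i.e. f ∉ (g).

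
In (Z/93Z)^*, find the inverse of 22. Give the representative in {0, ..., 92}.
Apply the extended Euclidean algorithm to (93, 22), tracking rows (r, s, t) with s·93 + t·22 = r. Each division r_prev = q·r_cur + r_new produces the new row as (previous row) − q·(current row):
  row A: (93, 1, 0)   [1·93 + 0·22 = 93]
  row B: (22, 0, 1)   [0·93 + 1·22 = 22]
  93 = 4·22 + 5   → row C = row A − 4·row B = (5, 1, −4)   [check: 1·93 − 4·22 = 5]
  22 = 4·5 + 2   → row D = row B − 4·row C = (2, −4, 17)   [check: −4·93 + 17·22 = 2]
  5 = 2·2 + 1   → row E = row C − 2·row D = (1, 9, −38)   [check: 9·93 − 38·22 = 1]
  2 = 2·1 + 0   → remainder 0, stop. gcd = 1 (last nonzero row E).
The gcd is 1, so 22 is invertible mod 93. The last nonzero row gives 9·93 − 38·22 = 1, so t = −38. So 22^(−1) ≡ −38 ≡ 55 (mod 93). Verify: 22 · 55 = 1210 ≡ 1 (mod 93). ✓

Final answer: 22^(−1) ≡ 55 (mod 93)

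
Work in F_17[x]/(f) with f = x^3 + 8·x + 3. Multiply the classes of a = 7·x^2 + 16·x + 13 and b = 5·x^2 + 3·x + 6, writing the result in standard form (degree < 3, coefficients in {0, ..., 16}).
Multiply as integer polynomials: a · b = 35·x^4 + 101·x^3 + 155·x^2 + 135·x + 78. Reducing coefficients mod 17: a · b ≡ x^4 + 16·x^3 + 2·x^2 + 16·x + 10. Now divide by f(x) = x^3 + 8·x + 3 in F_17[x], eliminating the leading term at each step:
  leading term x^4: subtract (x)·f(x) = x^4 + 8·x^2 + 3·x, leaving 16·x^3 + 11·x^2 + 13·x + 10 (coefficients mod 17)
  leading term 16·x^3: subtract (16)·f(x) = 16·x^3 + 9·x + 14, leaving 11·x^2 + 4·x + 13 (coefficients mod 17)
The degree is now < 3, so this is the remainder. Hence a · b ≡ 11·x^2 + 4·x + 13 in F_17[x]/(f).

Final answer: a · b ≡ 11·x^2 + 4·x + 13 (mod f(x))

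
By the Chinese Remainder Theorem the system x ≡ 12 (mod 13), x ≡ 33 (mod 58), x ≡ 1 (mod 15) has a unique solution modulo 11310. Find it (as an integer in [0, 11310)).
The moduli 13, 58, 15 are pairwise coprime, so by the CRT there is a unique solution mod 13·58·15 = 11310.
Solve by successive substitution. Start with x ≡ 12 (mod 13).
  Combine with x ≡ 33 (mod 58): write x = 12 + 13·t and require 12 + 13·t ≡ 33 (mod 58), i.e. 13·t ≡ 33 − 12 ≡ 21 (mod 58). Since 13^(−1) ≡ 9 (mod 58), t ≡ 9·21 ≡ 15 (mod 58). So x ≡ 12 + 13·15 = 207 (mod 754).
  Combine with x ≡ 1 (mod 15): write x = 207 + 754·t and require 207 + 754·t ≡ 1 (mod 15), i.e. 754·t ≡ 1 − 207 ≡ 4 (mod 15). Since 754^(−1) ≡ 4 (mod 15) (754 ≡ 4 (mod 15)), t ≡ 4·4 ≡ 1 (mod 15). So x ≡ 207 + 754·1 = 961 (mod 11310).
Unique solution in [0, 11310): x = 961.

Final answer: x ≡ 961 (mod 11310); the representative in [0, 11310) is 961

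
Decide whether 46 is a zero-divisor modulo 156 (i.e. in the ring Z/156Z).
gcd(46, 156) = 2 > 1, so 46 is not a unit in Z/156Z. In Z/nZ every nonzero non-unit is a zero-divisor: explicitly, take b = 156/gcd = 78 ≠ 0 (mod 156); then 46·78 = 3588 = 23·156, i.e. 46·78 ≡ 0 (mod 156). So 46 is a zero-divisor.

Final answer: YES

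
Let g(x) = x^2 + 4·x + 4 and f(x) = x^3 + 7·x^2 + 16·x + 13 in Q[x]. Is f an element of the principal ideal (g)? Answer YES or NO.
In Q[x] the ideal (g) consists of all multiples of g, so f ∈ (g) iff g | f, i.e. iff the remainder of f on division by g is 0. Divide f by g (g is monic, so eliminate the leading term of the running remainder at each step):
  leading term x^3: subtract (x)·g(x) = x^3 + 4·x^2 + 4·x, leaving 3·x^2 + 12·x + 13
  leading term 3·x^2: subtract (3)·g(x) = 3·x^2 + 12·x + 12, leaving 1
The remainder r(x) = 1 ≠ 0 (and deg r < deg g), so g ∤ f, i.e. f ∉ (g).

Final answer: NO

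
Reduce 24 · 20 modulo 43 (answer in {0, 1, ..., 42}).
7

Both factors are already reduced mod 43. 24 · 20 = 480. Dividing by 43: 480 = 11·43 + 7. So (24 · 20) mod 43 = 7.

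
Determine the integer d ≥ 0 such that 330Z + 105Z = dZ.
In the PID Z, (a, b) is generated by gcd(a, b). Compute gcd(330, 105) with the extended Euclidean algorithm, tracking rows (r, s, t) with s·330 + t·105 = r:
  row A: (330, 1, 0)   [1·330 + 0·105 = 330]
  row B: (105, 0, 1)   [0·330 + 1·105 = 105]
  330 = 3·105 + 15   → row C = row A − 3·row B = (15, 1, −3)   [check: 1·330 − 3·105 = 15]
  105 = 7·15 + 0   → remainder 0, stop. gcd = 15 (last nonzero row C).
So gcd(330, 105) = 15, with Bézout identity 1·330 − 3·105 = 15. Containment (⊇): the Bézout identity exhibits 15 as an element of (330, 105), giving (15) ⊆ (330, 105). Containment (⊆): since 15 | 330 and 15 | 105 (330 = 15·22, 105 = 15·7), every Z-linear combination of 330 and 105 is divisible by 15, so (330, 105) ⊆ (15). Therefore (330, 105) = (15), d = 15.

Final answer: (330, 105) = (15); d = 15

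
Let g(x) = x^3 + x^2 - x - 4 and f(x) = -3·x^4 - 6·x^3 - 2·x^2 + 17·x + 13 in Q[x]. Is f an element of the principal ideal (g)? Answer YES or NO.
In Q[x] the ideal (g) consists of all multiples of g, so f ∈ (g) iff g | f, i.e. iff the remainder of f on division by g is 0. Divide f by g (g is monic, so eliminate the leading term of the running remainder at each step):
  leading term -3·x^4: subtract (-3·x)·g(x) = -3·x^4 - 3·x^3 + 3·x^2 + 12·x, leaving -3·x^3 - 5·x^2 + 5·x + 13
  leading term -3·x^3: subtract (-3)·g(x) = -3·x^3 - 3·x^2 + 3·x + 12, leaving -2·x^2 + 2·x + 1
The remainder r(x) = -2·x^2 + 2·x + 1 ≠ 0 (and deg r < deg g), so g ∤ f, i.e. f ∉ (g).

Final answer: NO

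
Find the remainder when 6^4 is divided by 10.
Use repeated squaring. Binary(4) = 100. Walk through the bits of the exponent 4 left-to-right: at each bit after the leading one, square the running value, then multiply by 6 if the bit is 1 (always reducing mod 10):
  bit 1 = 1 (leading): start with 6.
  bit 2 = 0: square 6^2 = 36 ≡ 6 (mod 10).
  bit 3 = 0: square 6^2 = 36 ≡ 6 (mod 10).
Final value: 6^4 ≡ 6 (mod 10).

Final answer: 6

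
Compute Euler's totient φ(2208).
φ(2208) = 704

φ is multiplicative, with φ(p^e) = p^e − p^(e−1). Factorise 2208 = 2^5 · 3 · 23. Then
  φ(2208) = (2^5 − 2^4) · (3 − 1) · (23 − 1) = 16 · 2 · 22 = 704.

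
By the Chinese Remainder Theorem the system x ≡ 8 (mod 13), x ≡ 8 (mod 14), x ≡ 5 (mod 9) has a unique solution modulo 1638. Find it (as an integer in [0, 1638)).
The moduli 13, 14, 9 are pairwise coprime, so by the CRT there is a unique solution mod 13·14·9 = 1638.
Solve by successive substitution. Start with x ≡ 8 (mod 13).
  Combine with x ≡ 8 (mod 14): write x = 8 + 13·t and require 8 + 13·t ≡ 8 (mod 14), i.e. 13·t ≡ 8 − 8 ≡ 0 (mod 14). Since 13^(−1) ≡ 13 (mod 14), t ≡ 13·0 ≡ 0 (mod 14). So x ≡ 8 + 13·0 = 8 (mod 182).
  Combine with x ≡ 5 (mod 9): write x = 8 + 182·t and require 8 + 182·t ≡ 5 (mod 9), i.e. 182·t ≡ 5 − 8 ≡ 6 (mod 9). Since 182^(−1) ≡ 5 (mod 9) (182 ≡ 2 (mod 9)), t ≡ 5·6 ≡ 3 (mod 9). So x ≡ 8 + 182·3 = 554 (mod 1638).
Unique solution in [0, 1638): x = 554.

Final answer: x ≡ 554 (mod 1638); the representative in [0, 1638) is 554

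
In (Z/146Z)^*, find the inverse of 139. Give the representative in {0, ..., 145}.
Apply the extended Euclidean algorithm to (146, 139), tracking rows (r, s, t) with s·146 + t·139 = r. Each division r_prev = q·r_cur + r_new produces the new row as (previous row) − q·(current row):
  row A: (146, 1, 0)   [1·146 + 0·139 = 146]
  row B: (139, 0, 1)   [0·146 + 1·139 = 139]
  146 = 1·139 + 7   → row C = row A − 1·row B = (7, 1, −1)   [check: 1·146 − 1·139 = 7]
  139 = 19·7 + 6   → row D = row B − 19·row C = (6, −19, 20)   [check: −19·146 + 20·139 = 6]
  7 = 1·6 + 1   → row E = row C − 1·row D = (1, 20, −21)   [check: 20·146 − 21·139 = 1]
  6 = 6·1 + 0   → remainder 0, stop. gcd = 1 (last nonzero row E).
The gcd is 1, so 139 is invertible mod 146. The last nonzero row gives 20·146 − 21·139 = 1, so t = −21. So 139^(−1) ≡ −21 ≡ 125 (mod 146). Verify: 139 · 125 = 17375 ≡ 1 (mod 146). ✓

Final answer: 139^(−1) ≡ 125 (mod 146)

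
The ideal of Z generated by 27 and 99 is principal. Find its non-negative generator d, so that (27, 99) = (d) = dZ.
(27, 99) = (9); d = 9

In the PID Z, (a, b) is generated by gcd(a, b). Compute gcd(99, 27) with the extended Euclidean algorithm, tracking rows (r, s, t) with s·99 + t·27 = r:
  row A: (99, 1, 0)   [1·99 + 0·27 = 99]
  row B: (27, 0, 1)   [0·99 + 1·27 = 27]
  99 = 3·27 + 18   → row C = row A − 3·row B = (18, 1, −3)   [check: 1·99 − 3·27 = 18]
  27 = 1·18 + 9   → row D = row B − 1·row C = (9, −1, 4)   [check: −1·99 + 4·27 = 9]
  18 = 2·9 + 0   → remainder 0, stop. gcd = 9 (last nonzero row D).
So gcd(27, 99) = 9, with Bézout identity −1·99 + 4·27 = 9. Containment (⊇): the Bézout identity exhibits 9 as an element of (27, 99), giving (9) ⊆ (27, 99). Containment (⊆): since 9 | 27 and 9 | 99 (27 = 9·3, 99 = 9·11), every Z-linear combination of 27 and 99 is divisible by 9, so (27, 99) ⊆ (9). Therefore (27, 99) = (9), d = 9.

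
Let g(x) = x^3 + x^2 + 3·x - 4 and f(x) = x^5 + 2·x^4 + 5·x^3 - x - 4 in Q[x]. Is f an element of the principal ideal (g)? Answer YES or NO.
In Q[x] the ideal (g) consists of all multiples of g, so f ∈ (g) iff g | f, i.e. iff the remainder of f on division by g is 0. Divide f by g (g is monic, so eliminate the leading term of the running remainder at each step):
  leading term x^5: subtract (x^2)·g(x) = x^5 + x^4 + 3·x^3 - 4·x^2, leaving x^4 + 2·x^3 + 4·x^2 - x - 4
  leading term x^4: subtract (x)·g(x) = x^4 + x^3 + 3·x^2 - 4·x, leaving x^3 + x^2 + 3·x - 4
  leading term x^3: subtract (1)·g(x) = x^3 + x^2 + 3·x - 4, leaving 0
The remainder is 0, so f(x) = g(x) · h(x) with h(x) = x^2 + x + 1. Hence g | f, i.e. f ∈ (g).

Final answer: YES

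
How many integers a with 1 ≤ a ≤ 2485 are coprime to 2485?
The number of a ∈ {1, ..., 2485} with gcd(a, 2485) = 1 is by definition Euler's totient φ(2485). φ is multiplicative, with φ(p^e) = p^e − p^(e−1). Factorise 2485 = 5 · 7 · 71. Then
  φ(2485) = (5 − 1) · (7 − 1) · (71 − 1) = 4 · 6 · 70 = 1680.
So there are 1680 such integers.

Final answer: 1680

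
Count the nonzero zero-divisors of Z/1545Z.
In Z/1545Z each nonzero element is either a unit (gcd with 1545 is 1) or a zero-divisor (gcd > 1). The number of units is φ(1545): factorise 1545 = 3 · 5 · 103, so φ(1545) = (3 − 1) · (5 − 1) · (103 − 1) = 2 · 4 · 102 = 816. The nonzero elements number 1545 − 1 = 1544. Hence the nonzero zero-divisors number 1544 − 816 = 728.

Final answer: Z/1545Z has 728 nonzero zero-divisors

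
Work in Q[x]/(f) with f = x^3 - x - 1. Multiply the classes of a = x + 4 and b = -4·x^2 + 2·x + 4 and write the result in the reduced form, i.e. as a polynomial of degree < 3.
a · b ≡ -14·x^2 + 8·x + 12 (mod f(x))

First multiply in Q[x] without reducing: a · b = -4·x^3 - 14·x^2 + 12·x + 16. Now divide by f(x) = x^3 - x - 1, eliminating the leading term at each step:
  leading term -4·x^3: subtract (-4)·f(x) = -4·x^3 + 4·x + 4, leaving -14·x^2 + 8·x + 12
The degree is now < 3, so this is the remainder. Hence a · b ≡ -14·x^2 + 8·x + 12 in Q[x]/(f).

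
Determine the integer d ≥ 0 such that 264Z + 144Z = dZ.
In the PID Z, (a, b) is generated by gcd(a, b). Compute gcd(264, 144) with the extended Euclidean algorithm, tracking rows (r, s, t) with s·264 + t·144 = r:
  row A: (264, 1, 0)   [1·264 + 0·144 = 264]
  row B: (144, 0, 1)   [0·264 + 1·144 = 144]
  264 = 1·144 + 120   → row C = row A − 1·row B = (120, 1, −1)   [check: 1·264 − 1·144 = 120]
  144 = 1·120 + 24   → row D = row B − 1·row C = (24, −1, 2)   [check: −1·264 + 2·144 = 24]
  120 = 5·24 + 0   → remainder 0, stop. gcd = 24 (last nonzero row D).
So gcd(264, 144) = 24, with Bézout identity −1·264 + 2·144 = 24. Containment (⊇): the Bézout identity exhibits 24 as an element of (264, 144), giving (24) ⊆ (264, 144). Containment (⊆): since 24 | 264 and 24 | 144 (264 = 24·11, 144 = 24·6), every Z-linear combination of 264 and 144 is divisible by 24, so (264, 144) ⊆ (24). Therefore (264, 144) = (24), d = 24.

Final answer: (264, 144) = (24); d = 24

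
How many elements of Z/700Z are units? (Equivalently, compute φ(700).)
An element a ∈ Z/700Z is a unit iff gcd(a, 700) = 1, so the number of units is φ(700). φ is multiplicative, with φ(p^e) = p^e − p^(e−1). Factorise 700 = 2^2 · 5^2 · 7. Then
  φ(700) = (2^2 − 2^1) · (5^2 − 5^1) · (7 − 1) = 2 · 20 · 6 = 240.

Final answer: Z/700Z has φ(700) = 240 units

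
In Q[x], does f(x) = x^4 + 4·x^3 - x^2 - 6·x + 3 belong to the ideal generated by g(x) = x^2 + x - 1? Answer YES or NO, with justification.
YES

In Q[x] the ideal (g) consists of all multiples of g, so f ∈ (g) iff g | f, i.e. iff the remainder of f on division by g is 0. Divide f by g (g is monic, so eliminate the leading term of the running remainder at each step):
  leading term x^4: subtract (x^2)·g(x) = x^4 + x^3 - x^2, leaving 3·x^3 - 6·x + 3
  leading term 3·x^3: subtract (3·x)·g(x) = 3·x^3 + 3·x^2 - 3·x, leaving -3·x^2 - 3·x + 3
  leading term -3·x^2: subtract (-3)·g(x) = -3·x^2 - 3·x + 3, leaving 0
The remainder is 0, so f(x) = g(x) · h(x) with h(x) = x^2 + 3·x - 3. Hence g | f, i.e. f ∈ (g).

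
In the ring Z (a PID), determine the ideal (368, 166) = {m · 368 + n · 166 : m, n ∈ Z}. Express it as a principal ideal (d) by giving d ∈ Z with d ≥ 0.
(368, 166) = (2); d = 2

In the PID Z, (a, b) is generated by gcd(a, b). Compute gcd(368, 166) with the extended Euclidean algorithm, tracking rows (r, s, t) with s·368 + t·166 = r:
  row A: (368, 1, 0)   [1·368 + 0·166 = 368]
  row B: (166, 0, 1)   [0·368 + 1·166 = 166]
  368 = 2·166 + 36   → row C = row A − 2·row B = (36, 1, −2)   [check: 1·368 − 2·166 = 36]
  166 = 4·36 + 22   → row D = row B − 4·row C = (22, −4, 9)   [check: −4·368 + 9·166 = 22]
  36 = 1·22 + 14   → row E = row C − 1·row D = (14, 5, −11)   [check: 5·368 − 11·166 = 14]
  22 = 1·14 + 8   → row F = row D − 1·row E = (8, −9, 20)   [check: −9·368 + 20·166 = 8]
  14 = 1·8 + 6   → row G = row E − 1·row F = (6, 14, −31)   [check: 14·368 − 31·166 = 6]
  8 = 1·6 + 2   → row H = row F − 1·row G = (2, −23, 51)   [check: −23·368 + 51·166 = 2]
  6 = 3·2 + 0   → remainder 0, stop. gcd = 2 (last nonzero row H).
So gcd(368, 166) = 2, with Bézout identity −23·368 + 51·166 = 2. Containment (⊇): the Bézout identity exhibits 2 as an element of (368, 166), giving (2) ⊆ (368, 166). Containment (⊆): since 2 | 368 and 2 | 166 (368 = 2·184, 166 = 2·83), every Z-linear combination of 368 and 166 is divisible by 2, so (368, 166) ⊆ (2). Therefore (368, 166) = (2), d = 2.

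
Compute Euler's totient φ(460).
φ is multiplicative, with φ(p^e) = p^e − p^(e−1). Factorise 460 = 2^2 · 5 · 23. Then
  φ(460) = (2^2 − 2^1) · (5 − 1) · (23 − 1) = 2 · 4 · 22 = 176.

Final answer: φ(460) = 176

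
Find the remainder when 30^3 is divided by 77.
50

Use repeated squaring. Binary(3) = 11. Walk through the bits of the exponent 3 left-to-right: at each bit after the leading one, square the running value, then multiply by 30 if the bit is 1 (always reducing mod 77):
  bit 1 = 1 (leading): start with 30.
  bit 2 = 1: square 30^2 = 900 ≡ 53; bit is 1, so multiply 53·30 = 1590 ≡ 50 (mod 77).
Final value: 30^3 ≡ 50 (mod 77).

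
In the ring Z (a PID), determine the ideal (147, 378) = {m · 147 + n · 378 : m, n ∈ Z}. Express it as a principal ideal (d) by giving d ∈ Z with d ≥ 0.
In the PID Z, (a, b) is generated by gcd(a, b). Compute gcd(378, 147) with the extended Euclidean algorithm, tracking rows (r, s, t) with s·378 + t·147 = r:
  row A: (378, 1, 0)   [1·378 + 0·147 = 378]
  row B: (147, 0, 1)   [0·378 + 1·147 = 147]
  378 = 2·147 + 84   → row C = row A − 2·row B = (84, 1, −2)   [check: 1·378 − 2·147 = 84]
  147 = 1·84 + 63   → row D = row B − 1·row C = (63, −1, 3)   [check: −1·378 + 3·147 = 63]
  84 = 1·63 + 21   → row E = row C − 1·row D = (21, 2, −5)   [check: 2·378 − 5·147 = 21]
  63 = 3·21 + 0   → remainder 0, stop. gcd = 21 (last nonzero row E).
So gcd(147, 378) = 21, with Bézout identity 2·378 − 5·147 = 21. Containment (⊇): the Bézout identity exhibits 21 as an element of (147, 378), giving (21) ⊆ (147, 378). Containment (⊆): since 21 | 147 and 21 | 378 (147 = 21·7, 378 = 21·18), every Z-linear combination of 147 and 378 is divisible by 21, so (147, 378) ⊆ (21). Therefore (147, 378) = (21), d = 21.

Final answer: (147, 378) = (21); d = 21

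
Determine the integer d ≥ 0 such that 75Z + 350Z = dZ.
(75, 350) = (25); d = 25

In the PID Z, (a, b) is generated by gcd(a, b). Compute gcd(350, 75) with the extended Euclidean algorithm, tracking rows (r, s, t) with s·350 + t·75 = r:
  row A: (350, 1, 0)   [1·350 + 0·75 = 350]
  row B: (75, 0, 1)   [0·350 + 1·75 = 75]
  350 = 4·75 + 50   → row C = row A − 4·row B = (50, 1, −4)   [check: 1·350 − 4·75 = 50]
  75 = 1·50 + 25   → row D = row B − 1·row C = (25, −1, 5)   [check: −1·350 + 5·75 = 25]
  50 = 2·25 + 0   → remainder 0, stop. gcd = 25 (last nonzero row D).
So gcd(75, 350) = 25, with Bézout identity −1·350 + 5·75 = 25. Containment (⊇): the Bézout identity exhibits 25 as an element of (75, 350), giving (25) ⊆ (75, 350). Containment (⊆): since 25 | 75 and 25 | 350 (75 = 25·3, 350 = 25·14), every Z-linear combination of 75 and 350 is divisible by 25, so (75, 350) ⊆ (25). Therefore (75, 350) = (25), d = 25.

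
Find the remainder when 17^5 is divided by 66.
Use repeated squaring. Binary(5) = 101. Walk through the bits of the exponent 5 left-to-right: at each bit after the leading one, square the running value, then multiply by 17 if the bit is 1 (always reducing mod 66):
  bit 1 = 1 (leading): start with 17.
  bit 2 = 0: square 17^2 = 289 ≡ 25 (mod 66).
  bit 3 = 1: square 25^2 = 625 ≡ 31; bit is 1, so multiply 31·17 = 527 ≡ 65 (mod 66).
Final value: 17^5 ≡ 65 (mod 66).

Final answer: 65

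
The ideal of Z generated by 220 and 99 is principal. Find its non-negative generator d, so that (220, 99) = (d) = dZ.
In the PID Z, (a, b) is generated by gcd(a, b). Compute gcd(220, 99) with the extended Euclidean algorithm, tracking rows (r, s, t) with s·220 + t·99 = r:
  row A: (220, 1, 0)   [1·220 + 0·99 = 220]
  row B: (99, 0, 1)   [0·220 + 1·99 = 99]
  220 = 2·99 + 22   → row C = row A − 2·row B = (22, 1, −2)   [check: 1·220 − 2·99 = 22]
  99 = 4·22 + 11   → row D = row B − 4·row C = (11, −4, 9)   [check: −4·220 + 9·99 = 11]
  22 = 2·11 + 0   → remainder 0, stop. gcd = 11 (last nonzero row D).
So gcd(220, 99) = 11, with Bézout identity −4·220 + 9·99 = 11. Containment (⊇): the Bézout identity exhibits 11 as an element of (220, 99), giving (11) ⊆ (220, 99). Containment (⊆): since 11 | 220 and 11 | 99 (220 = 11·20, 99 = 11·9), every Z-linear combination of 220 and 99 is divisible by 11, so (220, 99) ⊆ (11). Therefore (220, 99) = (11), d = 11.

Final answer: (220, 99) = (11); d = 11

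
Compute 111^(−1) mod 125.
Apply the extended Euclidean algorithm to (125, 111), tracking rows (r, s, t) with s·125 + t·111 = r. Each division r_prev = q·r_cur + r_new produces the new row as (previous row) − q·(current row):
  row A: (125, 1, 0)   [1·125 + 0·111 = 125]
  row B: (111, 0, 1)   [0·125 + 1·111 = 111]
  125 = 1·111 + 14   → row C = row A − 1·row B = (14, 1, −1)   [check: 1·125 − 1·111 = 14]
  111 = 7·14 + 13   → row D = row B − 7·row C = (13, −7, 8)   [check: −7·125 + 8·111 = 13]
  14 = 1·13 + 1   → row E = row C − 1·row D = (1, 8, −9)   [check: 8·125 − 9·111 = 1]
  13 = 13·1 + 0   → remainder 0, stop. gcd = 1 (last nonzero row E).
The gcd is 1, so 111 is invertible mod 125. The last nonzero row gives 8·125 − 9·111 = 1, so t = −9. So 111^(−1) ≡ −9 ≡ 116 (mod 125). Verify: 111 · 116 = 12876 ≡ 1 (mod 125). ✓

Final answer: 111^(−1) ≡ 116 (mod 125)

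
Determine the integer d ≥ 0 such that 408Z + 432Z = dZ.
(408, 432) = (24); d = 24

In the PID Z, (a, b) is generated by gcd(a, b). Compute gcd(432, 408) with the extended Euclidean algorithm, tracking rows (r, s, t) with s·432 + t·408 = r:
  row A: (432, 1, 0)   [1·432 + 0·408 = 432]
  row B: (408, 0, 1)   [0·432 + 1·408 = 408]
  432 = 1·408 + 24   → row C = row A − 1·row B = (24, 1, −1)   [check: 1·432 − 1·408 = 24]
  408 = 17·24 + 0   → remainder 0, stop. gcd = 24 (last nonzero row C).
So gcd(408, 432) = 24, with Bézout identity 1·432 − 1·408 = 24. Containment (⊇): the Bézout identity exhibits 24 as an element of (408, 432), giving (24) ⊆ (408, 432). Containment (⊆): since 24 | 408 and 24 | 432 (408 = 24·17, 432 = 24·18), every Z-linear combination of 408 and 432 is divisible by 24, so (408, 432) ⊆ (24). Therefore (408, 432) = (24), d = 24.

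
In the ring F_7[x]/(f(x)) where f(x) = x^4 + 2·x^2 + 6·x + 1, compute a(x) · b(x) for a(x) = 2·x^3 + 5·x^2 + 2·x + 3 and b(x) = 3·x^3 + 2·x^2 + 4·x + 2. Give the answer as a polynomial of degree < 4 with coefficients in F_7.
a · b ≡ 5·x^3 + 6·x^2 + 2·x + 1 (mod f(x))

Multiply as integer polynomials: a · b = 6·x^6 + 19·x^5 + 24·x^4 + 37·x^3 + 24·x^2 + 16·x + 6. Reducing coefficients mod 7: a · b ≡ 6·x^6 + 5·x^5 + 3·x^4 + 2·x^3 + 3·x^2 + 2·x + 6. Now divide by f(x) = x^4 + 2·x^2 + 6·x + 1 in F_7[x], eliminating the leading term at each step:
  leading term 6·x^6: subtract (6·x^2)·f(x) = 6·x^6 + 5·x^4 + x^3 + 6·x^2, leaving 5·x^5 + 5·x^4 + x^3 + 4·x^2 + 2·x + 6 (coefficients mod 7)
  leading term 5·x^5: subtract (5·x)·f(x) = 5·x^5 + 3·x^3 + 2·x^2 + 5·x, leaving 5·x^4 + 5·x^3 + 2·x^2 + 4·x + 6 (coefficients mod 7)
  leading term 5·x^4: subtract (5)·f(x) = 5·x^4 + 3·x^2 + 2·x + 5, leaving 5·x^3 + 6·x^2 + 2·x + 1 (coefficients mod 7)
The degree is now < 4, so this is the remainder. Hence a · b ≡ 5·x^3 + 6·x^2 + 2·x + 1 in F_7[x]/(f).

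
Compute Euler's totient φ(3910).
φ is multiplicative, with φ(p^e) = p^e − p^(e−1). Factorise 3910 = 2 · 5 · 17 · 23. Then
  φ(3910) = (2 − 1) · (5 − 1) · (17 − 1) · (23 − 1) = 1 · 4 · 16 · 22 = 1408.

Final answer: φ(3910) = 1408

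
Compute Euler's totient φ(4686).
φ(4686) = 1400

φ is multiplicative, with φ(p^e) = p^e − p^(e−1). Factorise 4686 = 2 · 3 · 11 · 71. Then
  φ(4686) = (2 − 1) · (3 − 1) · (11 − 1) · (71 − 1) = 1 · 2 · 10 · 70 = 1400.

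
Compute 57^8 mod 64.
Use repeated squaring. Binary(8) = 1000. Walk through the bits of the exponent 8 left-to-right: at each bit after the leading one, square the running value, then multiply by 57 if the bit is 1 (always reducing mod 64):
  bit 1 = 1 (leading): start with 57.
  bit 2 = 0: square 57^2 = 3249 ≡ 49 (mod 64).
  bit 3 = 0: square 49^2 = 2401 ≡ 33 (mod 64).
  bit 4 = 0: square 33^2 = 1089 ≡ 1 (mod 64).
Final value: 57^8 ≡ 1 (mod 64).

Final answer: 1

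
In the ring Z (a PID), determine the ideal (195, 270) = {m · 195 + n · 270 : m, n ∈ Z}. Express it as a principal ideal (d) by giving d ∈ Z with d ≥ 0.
(195, 270) = (15); d = 15

In the PID Z, (a, b) is generated by gcd(a, b). Compute gcd(270, 195) with the extended Euclidean algorithm, tracking rows (r, s, t) with s·270 + t·195 = r:
  row A: (270, 1, 0)   [1·270 + 0·195 = 270]
  row B: (195, 0, 1)   [0·270 + 1·195 = 195]
  270 = 1·195 + 75   → row C = row A − 1·row B = (75, 1, −1)   [check: 1·270 − 1·195 = 75]
  195 = 2·75 + 45   → row D = row B − 2·row C = (45, −2, 3)   [check: −2·270 + 3·195 = 45]
  75 = 1·45 + 30   → row E = row C − 1·row D = (30, 3, −4)   [check: 3·270 − 4·195 = 30]
  45 = 1·30 + 15   → row F = row D − 1·row E = (15, −5, 7)   [check: −5·270 + 7·195 = 15]
  30 = 2·15 + 0   → remainder 0, stop. gcd = 15 (last nonzero row F).
So gcd(195, 270) = 15, with Bézout identity −5·270 + 7·195 = 15. Containment (⊇): the Bézout identity exhibits 15 as an element of (195, 270), giving (15) ⊆ (195, 270). Containment (⊆): since 15 | 195 and 15 | 270 (195 = 15·13, 270 = 15·18), every Z-linear combination of 195 and 270 is divisible by 15, so (195, 270) ⊆ (15). Therefore (195, 270) = (15), d = 15.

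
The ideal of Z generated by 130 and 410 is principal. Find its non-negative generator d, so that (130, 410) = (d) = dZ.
(130, 410) = (10); d = 10

In the PID Z, (a, b) is generated by gcd(a, b). Compute gcd(410, 130) with the extended Euclidean algorithm, tracking rows (r, s, t) with s·410 + t·130 = r:
  row A: (410, 1, 0)   [1·410 + 0·130 = 410]
  row B: (130, 0, 1)   [0·410 + 1·130 = 130]
  410 = 3·130 + 20   → row C = row A − 3·row B = (20, 1, −3)   [check: 1·410 − 3·130 = 20]
  130 = 6·20 + 10   → row D = row B − 6·row C = (10, −6, 19)   [check: −6·410 + 19·130 = 10]
  20 = 2·10 + 0   → remainder 0, stop. gcd = 10 (last nonzero row D).
So gcd(130, 410) = 10, with Bézout identity −6·410 + 19·130 = 10. Containment (⊇): the Bézout identity exhibits 10 as an element of (130, 410), giving (10) ⊆ (130, 410). Containment (⊆): since 10 | 130 and 10 | 410 (130 = 10·13, 410 = 10·41), every Z-linear combination of 130 and 410 is divisible by 10, so (130, 410) ⊆ (10). Therefore (130, 410) = (10), d = 10.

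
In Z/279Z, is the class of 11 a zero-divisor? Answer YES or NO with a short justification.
gcd(11, 279) = 1, so 11 is a unit in Z/279Z (it has a multiplicative inverse). A unit cannot be a zero-divisor: if 11·b ≡ 0 then multiplying both sides by 11^(−1) gives b ≡ 0. So 11 is not a zero-divisor.

Final answer: NO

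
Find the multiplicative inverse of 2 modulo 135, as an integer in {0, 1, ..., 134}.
Apply the extended Euclidean algorithm to (135, 2), tracking rows (r, s, t) with s·135 + t·2 = r. Each division r_prev = q·r_cur + r_new produces the new row as (previous row) − q·(current row):
  row A: (135, 1, 0)   [1·135 + 0·2 = 135]
  row B: (2, 0, 1)   [0·135 + 1·2 = 2]
  135 = 67·2 + 1   → row C = row A − 67·row B = (1, 1, −67)   [check: 1·135 − 67·2 = 1]
  2 = 2·1 + 0   → remainder 0, stop. gcd = 1 (last nonzero row C).
The gcd is 1, so 2 is invertible mod 135. The last nonzero row gives 1·135 − 67·2 = 1, so t = −67. So 2^(−1) ≡ −67 ≡ 68 (mod 135). Verify: 2 · 68 = 136 ≡ 1 (mod 135). ✓

Final answer: 2^(−1) ≡ 68 (mod 135)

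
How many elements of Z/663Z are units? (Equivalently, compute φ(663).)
An element a ∈ Z/663Z is a unit iff gcd(a, 663) = 1, so the number of units is φ(663). φ is multiplicative, with φ(p^e) = p^e − p^(e−1). Factorise 663 = 3 · 13 · 17. Then
  φ(663) = (3 − 1) · (13 − 1) · (17 − 1) = 2 · 12 · 16 = 384.

Final answer: Z/663Z has φ(663) = 384 units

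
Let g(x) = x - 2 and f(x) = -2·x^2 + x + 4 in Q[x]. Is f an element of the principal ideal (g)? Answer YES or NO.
NO

In Q[x] the ideal (g) consists of all multiples of g, so f ∈ (g) iff g | f, i.e. iff the remainder of f on division by g is 0. Divide f by g (g is monic, so eliminate the leading term of the running remainder at each step):
  leading term -2·x^2: subtract (-2·x)·g(x) = -2·x^2 + 4·x, leaving 4 - 3·x
  leading term -3·x: subtract (-3)·g(x) = 6 - 3·x, leaving -2
The remainder r(x) = -2 ≠ 0 (and deg r < deg g), so g ∤ f, i.e. f ∉ (g).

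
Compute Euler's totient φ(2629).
φ(2629) = 2380

φ is multiplicative, with φ(p^e) = p^e − p^(e−1). Factorise 2629 = 11 · 239. Then
  φ(2629) = (11 − 1) · (239 − 1) = 10 · 238 = 2380.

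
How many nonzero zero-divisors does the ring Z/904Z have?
Z/904Z has 455 nonzero zero-divisors

In Z/904Z each nonzero element is either a unit (gcd with 904 is 1) or a zero-divisor (gcd > 1). The number of units is φ(904): factorise 904 = 2^3 · 113, so φ(904) = (2^3 − 2^2) · (113 − 1) = 4 · 112 = 448. The nonzero elements number 904 − 1 = 903. Hence the nonzero zero-divisors number 903 − 448 = 455.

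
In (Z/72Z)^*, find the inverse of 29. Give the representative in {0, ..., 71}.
Apply the extended Euclidean algorithm to (72, 29), tracking rows (r, s, t) with s·72 + t·29 = r. Each division r_prev = q·r_cur + r_new produces the new row as (previous row) − q·(current row):
  row A: (72, 1, 0)   [1·72 + 0·29 = 72]
  row B: (29, 0, 1)   [0·72 + 1·29 = 29]
  72 = 2·29 + 14   → row C = row A − 2·row B = (14, 1, −2)   [check: 1·72 − 2·29 = 14]
  29 = 2·14 + 1   → row D = row B − 2·row C = (1, −2, 5)   [check: −2·72 + 5·29 = 1]
  14 = 14·1 + 0   → remainder 0, stop. gcd = 1 (last nonzero row D).
The gcd is 1, so 29 is invertible mod 72. The last nonzero row gives −2·72 + 5·29 = 1, so t = 5. So 29^(−1) ≡ 5 (mod 72). Verify: 29 · 5 = 145 ≡ 1 (mod 72). ✓

Final answer: 29^(−1) ≡ 5 (mod 72)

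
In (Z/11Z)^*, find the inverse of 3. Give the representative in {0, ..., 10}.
3^(−1) ≡ 4 (mod 11)

Apply the extended Euclidean algorithm to (11, 3), tracking rows (r, s, t) with s·11 + t·3 = r. Each division r_prev = q·r_cur + r_new produces the new row as (previous row) − q·(current row):
  row A: (11, 1, 0)   [1·11 + 0·3 = 11]
  row B: (3, 0, 1)   [0·11 + 1·3 = 3]
  11 = 3·3 + 2   → row C = row A − 3·row B = (2, 1, −3)   [check: 1·11 − 3·3 = 2]
  3 = 1·2 + 1   → row D = row B − 1·row C = (1, −1, 4)   [check: −1·11 + 4·3 = 1]
  2 = 2·1 + 0   → remainder 0, stop. gcd = 1 (last nonzero row D).
The gcd is 1, so 3 is invertible mod 11. The last nonzero row gives −1·11 + 4·3 = 1, so t = 4. So 3^(−1) ≡ 4 (mod 11). Verify: 3 · 4 = 12 ≡ 1 (mod 11). ✓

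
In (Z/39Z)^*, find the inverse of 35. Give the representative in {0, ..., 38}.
35^(−1) ≡ 29 (mod 39)

Apply the extended Euclidean algorithm to (39, 35), tracking rows (r, s, t) with s·39 + t·35 = r. Each division r_prev = q·r_cur + r_new produces the new row as (previous row) − q·(current row):
  row A: (39, 1, 0)   [1·39 + 0·35 = 39]
  row B: (35, 0, 1)   [0·39 + 1·35 = 35]
  39 = 1·35 + 4   → row C = row A − 1·row B = (4, 1, −1)   [check: 1·39 − 1·35 = 4]
  35 = 8·4 + 3   → row D = row B − 8·row C = (3, −8, 9)   [check: −8·39 + 9·35 = 3]
  4 = 1·3 + 1   → row E = row C − 1·row D = (1, 9, −10)   [check: 9·39 − 10·35 = 1]
  3 = 3·1 + 0   → remainder 0, stop. gcd = 1 (last nonzero row E).
The gcd is 1, so 35 is invertible mod 39. The last nonzero row gives 9·39 − 10·35 = 1, so t = −10. So 35^(−1) ≡ −10 ≡ 29 (mod 39). Verify: 35 · 29 = 1015 ≡ 1 (mod 39). ✓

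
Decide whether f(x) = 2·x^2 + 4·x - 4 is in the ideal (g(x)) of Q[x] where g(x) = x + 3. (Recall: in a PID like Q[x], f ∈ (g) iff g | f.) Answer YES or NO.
NO

In Q[x] the ideal (g) consists of all multiples of g, so f ∈ (g) iff g | f, i.e. iff the remainder of f on division by g is 0. Divide f by g (g is monic, so eliminate the leading term of the running remainder at each step):
  leading term 2·x^2: subtract (2·x)·g(x) = 2·x^2 + 6·x, leaving -2·x - 4
  leading term -2·x: subtract (-2)·g(x) = -2·x - 6, leaving 2
The remainder r(x) = 2 ≠ 0 (and deg r < deg g), so g ∤ f, i.e. f ∉ (g).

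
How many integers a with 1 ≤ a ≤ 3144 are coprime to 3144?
1040

The number of a ∈ {1, ..., 3144} with gcd(a, 3144) = 1 is by definition Euler's totient φ(3144). φ is multiplicative, with φ(p^e) = p^e − p^(e−1). Factorise 3144 = 2^3 · 3 · 131. Then
  φ(3144) = (2^3 − 2^2) · (3 − 1) · (131 − 1) = 4 · 2 · 130 = 1040.
So there are 1040 such integers.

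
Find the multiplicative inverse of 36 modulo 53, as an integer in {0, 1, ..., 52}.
36^(−1) ≡ 28 (mod 53)

Apply the extended Euclidean algorithm to (53, 36), tracking rows (r, s, t) with s·53 + t·36 = r. Each division r_prev = q·r_cur + r_new produces the new row as (previous row) − q·(current row):
  row A: (53, 1, 0)   [1·53 + 0·36 = 53]
  row B: (36, 0, 1)   [0·53 + 1·36 = 36]
  53 = 1·36 + 17   → row C = row A − 1·row B = (17, 1, −1)   [check: 1·53 − 1·36 = 17]
  36 = 2·17 + 2   → row D = row B − 2·row C = (2, −2, 3)   [check: −2·53 + 3·36 = 2]
  17 = 8·2 + 1   → row E = row C − 8·row D = (1, 17, −25)   [check: 17·53 − 25·36 = 1]
  2 = 2·1 + 0   → remainder 0, stop. gcd = 1 (last nonzero row E).
The gcd is 1, so 36 is invertible mod 53. The last nonzero row gives 17·53 − 25·36 = 1, so t = −25. So 36^(−1) ≡ −25 ≡ 28 (mod 53). Verify: 36 · 28 = 1008 ≡ 1 (mod 53). ✓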